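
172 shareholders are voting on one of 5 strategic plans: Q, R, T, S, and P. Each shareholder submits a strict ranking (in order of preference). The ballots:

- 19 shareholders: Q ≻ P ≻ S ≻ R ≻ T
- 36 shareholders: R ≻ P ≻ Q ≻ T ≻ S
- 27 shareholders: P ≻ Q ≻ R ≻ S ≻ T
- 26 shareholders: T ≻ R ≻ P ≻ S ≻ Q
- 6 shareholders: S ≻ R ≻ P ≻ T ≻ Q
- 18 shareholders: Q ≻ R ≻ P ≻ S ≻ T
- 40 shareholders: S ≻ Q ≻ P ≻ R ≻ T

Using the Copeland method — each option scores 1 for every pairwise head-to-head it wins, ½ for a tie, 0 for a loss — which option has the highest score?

Q: beats R, T, and S; loses to P → score 3.
R: beats T and S; ties P; loses to Q → score 2.5.
T: loses to Q, R, S, and P → score 0.
S: beats T; loses to Q, R, and P → score 1.
P: beats Q, T, and S; ties R → score 3.5.
P has the best pairwise record.

P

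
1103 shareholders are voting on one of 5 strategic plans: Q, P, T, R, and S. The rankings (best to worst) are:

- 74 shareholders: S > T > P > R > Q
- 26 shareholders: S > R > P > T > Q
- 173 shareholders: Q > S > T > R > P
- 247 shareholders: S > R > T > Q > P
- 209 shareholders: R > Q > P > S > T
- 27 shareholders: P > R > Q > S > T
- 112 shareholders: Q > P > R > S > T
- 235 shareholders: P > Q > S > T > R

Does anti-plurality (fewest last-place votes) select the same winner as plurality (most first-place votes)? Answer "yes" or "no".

yes

Anti-plurality — last-place votes: Q 100, P 420, T 348, R 235, S 0. Winner: S.
Plurality — first-place votes: Q 285, P 262, T 0, R 209, S 347. Winner: S.
The two methods agree.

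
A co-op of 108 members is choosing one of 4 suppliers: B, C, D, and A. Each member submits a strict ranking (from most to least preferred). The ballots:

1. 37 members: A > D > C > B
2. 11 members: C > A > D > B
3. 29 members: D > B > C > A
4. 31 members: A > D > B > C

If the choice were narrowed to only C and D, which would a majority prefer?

Voters preferring C to D: 11; preferring D to C: 97.
D wins the head-to-head.

D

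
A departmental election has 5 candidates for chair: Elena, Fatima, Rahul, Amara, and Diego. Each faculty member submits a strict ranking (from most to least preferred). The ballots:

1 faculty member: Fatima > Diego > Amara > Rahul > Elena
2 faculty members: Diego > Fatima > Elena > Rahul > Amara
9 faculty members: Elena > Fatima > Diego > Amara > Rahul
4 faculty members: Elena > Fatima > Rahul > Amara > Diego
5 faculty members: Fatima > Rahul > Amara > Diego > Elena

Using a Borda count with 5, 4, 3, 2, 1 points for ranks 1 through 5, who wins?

Fatima

Elena: 1·1 + 2·3 + 9·5 + 4·5 + 5·1 = 77
Fatima: 1·5 + 2·4 + 9·4 + 4·4 + 5·5 = 90
Rahul: 1·2 + 2·2 + 9·1 + 4·3 + 5·4 = 47
Amara: 1·3 + 2·1 + 9·2 + 4·2 + 5·3 = 46
Diego: 1·4 + 2·5 + 9·3 + 4·1 + 5·2 = 55
Fatima has the highest Borda score (90).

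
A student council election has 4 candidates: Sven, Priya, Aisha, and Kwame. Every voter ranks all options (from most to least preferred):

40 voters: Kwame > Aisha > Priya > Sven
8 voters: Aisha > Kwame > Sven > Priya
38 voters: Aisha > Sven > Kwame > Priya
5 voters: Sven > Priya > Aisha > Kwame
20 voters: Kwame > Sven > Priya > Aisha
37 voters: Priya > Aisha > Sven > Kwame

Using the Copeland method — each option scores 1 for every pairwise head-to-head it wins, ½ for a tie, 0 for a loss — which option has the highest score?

Aisha

Sven: beats Kwame; loses to Priya and Aisha → score 1.
Priya: beats Sven; loses to Aisha and Kwame → score 1.
Aisha: beats Sven, Priya, and Kwame → score 3.
Kwame: beats Priya; loses to Sven and Aisha → score 1.
Aisha has the best pairwise record.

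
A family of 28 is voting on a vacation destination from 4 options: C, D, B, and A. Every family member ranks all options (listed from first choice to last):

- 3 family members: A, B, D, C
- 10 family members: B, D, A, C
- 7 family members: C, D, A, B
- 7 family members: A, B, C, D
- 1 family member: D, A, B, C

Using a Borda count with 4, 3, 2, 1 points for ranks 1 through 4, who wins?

B

C: 3·1 + 10·1 + 7·4 + 7·2 + 1·1 = 56
D: 3·2 + 10·3 + 7·3 + 7·1 + 1·4 = 68
B: 3·3 + 10·4 + 7·1 + 7·3 + 1·2 = 79
A: 3·4 + 10·2 + 7·2 + 7·4 + 1·3 = 77
B has the highest Borda score (79).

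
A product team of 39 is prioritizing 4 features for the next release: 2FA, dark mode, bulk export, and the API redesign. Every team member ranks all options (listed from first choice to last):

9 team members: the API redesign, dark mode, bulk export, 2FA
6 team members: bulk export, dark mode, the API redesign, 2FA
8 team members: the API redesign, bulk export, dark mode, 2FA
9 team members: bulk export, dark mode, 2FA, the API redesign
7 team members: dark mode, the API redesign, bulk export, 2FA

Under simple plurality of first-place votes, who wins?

the API redesign

First-place votes: 2FA 0, dark mode 7, bulk export 15, the API redesign 17.
the API redesign has the most first-place votes.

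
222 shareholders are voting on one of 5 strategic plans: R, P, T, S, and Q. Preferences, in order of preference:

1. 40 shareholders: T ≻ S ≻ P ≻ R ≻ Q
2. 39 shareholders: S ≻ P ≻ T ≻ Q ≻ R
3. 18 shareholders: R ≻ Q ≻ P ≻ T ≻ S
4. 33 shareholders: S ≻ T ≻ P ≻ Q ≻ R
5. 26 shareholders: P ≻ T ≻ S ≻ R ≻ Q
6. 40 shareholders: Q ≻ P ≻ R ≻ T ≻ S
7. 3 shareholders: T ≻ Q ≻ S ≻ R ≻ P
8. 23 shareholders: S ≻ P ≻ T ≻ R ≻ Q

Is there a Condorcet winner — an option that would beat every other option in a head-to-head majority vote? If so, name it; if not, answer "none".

none

Checking pairwise contests:
P beats R 201–21.
S beats P 138–84.
P beats T 146–76.
T beats S 127–95.
P beats Q 161–61.
Every option loses at least one head-to-head, so there is no Condorcet winner.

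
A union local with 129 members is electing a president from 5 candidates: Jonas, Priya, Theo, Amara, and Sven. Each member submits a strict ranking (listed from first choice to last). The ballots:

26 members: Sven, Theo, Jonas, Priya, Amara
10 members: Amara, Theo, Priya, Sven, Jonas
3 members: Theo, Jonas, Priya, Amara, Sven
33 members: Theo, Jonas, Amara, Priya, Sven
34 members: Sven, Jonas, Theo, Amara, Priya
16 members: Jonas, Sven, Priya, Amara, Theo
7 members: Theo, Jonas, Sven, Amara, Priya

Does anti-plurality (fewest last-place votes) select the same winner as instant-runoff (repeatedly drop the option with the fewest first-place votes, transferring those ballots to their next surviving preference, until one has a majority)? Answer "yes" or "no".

no

Anti-plurality — last-place votes: Jonas 10, Priya 41, Theo 16, Amara 26, Sven 36. Winner: Jonas.
Instant-runoff — R1 Jonas 16, Priya 0, Theo 43, Amara 10, Sven 60 (Priya out); R2 Jonas 16, Theo 43, Amara 10, Sven 60 (Amara out); R3 Jonas 16, Theo 53, Sven 60 (Jonas out); R4 Theo 53, Sven 76 (Sven winner). Winner: Sven.
The two methods disagree.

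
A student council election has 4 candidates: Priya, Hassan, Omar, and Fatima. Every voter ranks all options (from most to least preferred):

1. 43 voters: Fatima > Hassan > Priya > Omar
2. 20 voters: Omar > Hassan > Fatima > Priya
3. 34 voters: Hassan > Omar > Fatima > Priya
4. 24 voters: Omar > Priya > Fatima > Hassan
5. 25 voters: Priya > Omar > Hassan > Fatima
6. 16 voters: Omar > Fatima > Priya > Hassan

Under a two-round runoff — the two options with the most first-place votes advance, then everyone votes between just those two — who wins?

Round 1 first-place votes: Priya 25, Hassan 34, Omar 60, Fatima 43.
Omar and Fatima advance.
Runoff: Omar is preferred to Fatima by 119 voters; Fatima by 43.
Omar wins the runoff.

Omar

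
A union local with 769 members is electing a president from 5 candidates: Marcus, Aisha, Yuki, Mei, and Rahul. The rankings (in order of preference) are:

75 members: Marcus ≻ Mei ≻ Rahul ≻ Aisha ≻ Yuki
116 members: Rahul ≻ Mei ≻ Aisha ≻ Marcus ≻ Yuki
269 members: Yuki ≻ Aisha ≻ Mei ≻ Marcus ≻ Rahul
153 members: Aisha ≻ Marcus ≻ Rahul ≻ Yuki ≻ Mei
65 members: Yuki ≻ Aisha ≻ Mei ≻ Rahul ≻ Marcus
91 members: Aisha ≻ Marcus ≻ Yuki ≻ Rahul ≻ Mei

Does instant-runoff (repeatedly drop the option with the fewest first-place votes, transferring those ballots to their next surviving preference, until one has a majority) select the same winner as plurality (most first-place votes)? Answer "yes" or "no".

Instant-runoff — R1 Marcus 75, Aisha 244, Yuki 334, Mei 0, Rahul 116 (Mei out); R2 Marcus 75, Aisha 244, Yuki 334, Rahul 116 (Marcus out); R3 Aisha 244, Yuki 334, Rahul 191 (Rahul out); R4 Aisha 435, Yuki 334 (Aisha winner). Winner: Aisha.
Plurality — first-place votes: Marcus 75, Aisha 244, Yuki 334, Mei 0, Rahul 116. Winner: Yuki.
The two methods disagree.

no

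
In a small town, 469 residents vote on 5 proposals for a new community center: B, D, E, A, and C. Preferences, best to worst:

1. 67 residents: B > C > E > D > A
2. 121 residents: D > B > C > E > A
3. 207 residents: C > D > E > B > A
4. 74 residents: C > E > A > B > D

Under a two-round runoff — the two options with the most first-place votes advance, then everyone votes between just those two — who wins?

C

Round 1 first-place votes: B 67, D 121, E 0, A 0, C 281.
C and D advance.
Runoff: C is preferred to D by 348 voters; D by 121.
C wins the runoff.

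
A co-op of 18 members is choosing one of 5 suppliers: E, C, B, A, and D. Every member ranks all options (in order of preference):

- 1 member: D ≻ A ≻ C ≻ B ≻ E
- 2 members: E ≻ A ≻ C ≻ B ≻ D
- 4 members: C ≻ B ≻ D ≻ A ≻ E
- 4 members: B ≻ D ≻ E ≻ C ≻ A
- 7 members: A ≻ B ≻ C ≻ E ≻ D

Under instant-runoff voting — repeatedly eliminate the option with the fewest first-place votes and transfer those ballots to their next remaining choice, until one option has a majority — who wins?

Round 1: E 2, C 4, B 4, A 7, D 1. Eliminate D.
Round 2: E 2, C 4, B 4, A 8. Eliminate E.
Round 3: C 4, B 4, A 10. A has a majority.

A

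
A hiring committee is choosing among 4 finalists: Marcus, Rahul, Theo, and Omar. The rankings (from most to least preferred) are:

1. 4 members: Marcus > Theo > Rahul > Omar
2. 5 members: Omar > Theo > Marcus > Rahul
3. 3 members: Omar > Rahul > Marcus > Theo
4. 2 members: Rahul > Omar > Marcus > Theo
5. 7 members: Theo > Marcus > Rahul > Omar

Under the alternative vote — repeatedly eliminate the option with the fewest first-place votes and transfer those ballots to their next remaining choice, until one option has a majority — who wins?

Round 1: Marcus 4, Rahul 2, Theo 7, Omar 8. Eliminate Rahul.
Round 2: Marcus 4, Theo 7, Omar 10. Eliminate Marcus.
Round 3: Theo 11, Omar 10. Theo has a majority.

Theo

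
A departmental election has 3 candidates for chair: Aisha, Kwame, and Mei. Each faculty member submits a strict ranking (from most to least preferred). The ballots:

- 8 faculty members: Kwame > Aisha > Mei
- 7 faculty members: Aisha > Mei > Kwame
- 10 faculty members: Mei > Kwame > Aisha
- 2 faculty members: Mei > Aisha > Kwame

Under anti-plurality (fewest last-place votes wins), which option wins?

Last-place votes: Aisha 10, Kwame 9, Mei 8.
Mei is ranked last by the fewest voters, so Mei wins.

Mei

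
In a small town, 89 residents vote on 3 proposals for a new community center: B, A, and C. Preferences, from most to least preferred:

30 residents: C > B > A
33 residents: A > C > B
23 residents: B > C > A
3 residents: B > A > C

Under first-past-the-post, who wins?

First-place votes: B 26, A 33, C 30.
A has the most first-place votes.

A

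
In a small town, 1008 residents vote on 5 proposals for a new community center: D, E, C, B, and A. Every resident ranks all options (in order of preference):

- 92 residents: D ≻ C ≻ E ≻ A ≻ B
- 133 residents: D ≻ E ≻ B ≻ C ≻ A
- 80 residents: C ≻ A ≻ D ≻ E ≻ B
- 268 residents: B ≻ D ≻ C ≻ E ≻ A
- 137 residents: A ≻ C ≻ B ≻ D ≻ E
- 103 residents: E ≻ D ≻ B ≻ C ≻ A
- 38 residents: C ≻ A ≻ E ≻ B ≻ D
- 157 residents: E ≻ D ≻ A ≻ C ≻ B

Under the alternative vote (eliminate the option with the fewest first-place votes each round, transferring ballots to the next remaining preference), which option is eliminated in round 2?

Round 1: D 225, E 260, C 118, B 268, A 137. Eliminate C.
Round 2: D 225, E 260, B 268, A 255. Eliminate D.

D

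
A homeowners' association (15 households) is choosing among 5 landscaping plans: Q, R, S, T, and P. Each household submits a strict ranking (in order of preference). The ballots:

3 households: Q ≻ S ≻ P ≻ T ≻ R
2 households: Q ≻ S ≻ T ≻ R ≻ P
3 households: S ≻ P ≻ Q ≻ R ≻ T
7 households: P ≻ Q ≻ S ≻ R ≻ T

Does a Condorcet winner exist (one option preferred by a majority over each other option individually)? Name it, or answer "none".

none

Checking pairwise contests:
P beats Q 10–5.
Q beats R 15–0.
Q beats S 12–3.
Q beats T 15–0.
S beats P 8–7.
Every option loses at least one head-to-head, so there is no Condorcet winner.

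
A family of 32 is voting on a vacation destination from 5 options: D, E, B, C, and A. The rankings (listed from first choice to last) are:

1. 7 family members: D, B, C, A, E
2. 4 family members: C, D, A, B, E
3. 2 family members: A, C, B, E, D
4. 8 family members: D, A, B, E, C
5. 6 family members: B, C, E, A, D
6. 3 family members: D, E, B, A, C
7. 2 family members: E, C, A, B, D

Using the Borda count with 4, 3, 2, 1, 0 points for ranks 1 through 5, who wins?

D

D: 7·4 + 4·3 + 2·0 + 8·4 + 6·0 + 3·4 + 2·0 = 84
E: 7·0 + 4·0 + 2·1 + 8·1 + 6·2 + 3·3 + 2·4 = 39
B: 7·3 + 4·1 + 2·2 + 8·2 + 6·4 + 3·2 + 2·1 = 77
C: 7·2 + 4·4 + 2·3 + 8·0 + 6·3 + 3·0 + 2·3 = 60
A: 7·1 + 4·2 + 2·4 + 8·3 + 6·1 + 3·1 + 2·2 = 60
D has the highest Borda score (84).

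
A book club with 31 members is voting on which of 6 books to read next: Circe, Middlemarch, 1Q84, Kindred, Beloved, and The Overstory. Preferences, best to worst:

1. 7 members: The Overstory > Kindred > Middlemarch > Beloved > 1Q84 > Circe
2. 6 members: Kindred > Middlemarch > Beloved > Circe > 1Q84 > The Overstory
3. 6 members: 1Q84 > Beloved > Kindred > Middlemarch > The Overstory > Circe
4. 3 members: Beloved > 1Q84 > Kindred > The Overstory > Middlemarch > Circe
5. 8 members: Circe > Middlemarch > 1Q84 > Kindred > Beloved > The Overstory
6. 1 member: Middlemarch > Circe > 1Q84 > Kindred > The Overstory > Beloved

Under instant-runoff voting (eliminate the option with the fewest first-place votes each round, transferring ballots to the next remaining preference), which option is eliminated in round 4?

The Overstory

Round 1: Circe 8, Middlemarch 1, 1Q84 6, Kindred 6, Beloved 3, The Overstory 7. Eliminate Middlemarch.
Round 2: Circe 9, 1Q84 6, Kindred 6, Beloved 3, The Overstory 7. Eliminate Beloved.
Round 3: Circe 9, 1Q84 9, Kindred 6, The Overstory 7. Eliminate Kindred.
Round 4: Circe 15, 1Q84 9, The Overstory 7. Eliminate The Overstory.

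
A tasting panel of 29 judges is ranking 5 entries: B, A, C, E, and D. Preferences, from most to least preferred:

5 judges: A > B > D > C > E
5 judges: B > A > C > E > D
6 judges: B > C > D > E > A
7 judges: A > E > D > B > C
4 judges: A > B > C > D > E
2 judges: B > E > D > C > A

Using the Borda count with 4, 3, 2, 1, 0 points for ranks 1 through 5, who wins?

B: 5·3 + 5·4 + 6·4 + 7·1 + 4·3 + 2·4 = 86
A: 5·4 + 5·3 + 6·0 + 7·4 + 4·4 + 2·0 = 79
C: 5·1 + 5·2 + 6·3 + 7·0 + 4·2 + 2·1 = 43
E: 5·0 + 5·1 + 6·1 + 7·3 + 4·0 + 2·3 = 38
D: 5·2 + 5·0 + 6·2 + 7·2 + 4·1 + 2·2 = 44
B has the highest Borda score (86).

B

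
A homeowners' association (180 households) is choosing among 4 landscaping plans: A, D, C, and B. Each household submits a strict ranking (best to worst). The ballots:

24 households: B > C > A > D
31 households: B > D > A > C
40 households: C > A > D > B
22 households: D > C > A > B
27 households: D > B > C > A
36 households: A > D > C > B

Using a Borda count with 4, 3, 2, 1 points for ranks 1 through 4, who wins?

D

A: 24·2 + 31·2 + 40·3 + 22·2 + 27·1 + 36·4 = 445
D: 24·1 + 31·3 + 40·2 + 22·4 + 27·4 + 36·3 = 501
C: 24·3 + 31·1 + 40·4 + 22·3 + 27·2 + 36·2 = 455
B: 24·4 + 31·4 + 40·1 + 22·1 + 27·3 + 36·1 = 399
D has the highest Borda score (501).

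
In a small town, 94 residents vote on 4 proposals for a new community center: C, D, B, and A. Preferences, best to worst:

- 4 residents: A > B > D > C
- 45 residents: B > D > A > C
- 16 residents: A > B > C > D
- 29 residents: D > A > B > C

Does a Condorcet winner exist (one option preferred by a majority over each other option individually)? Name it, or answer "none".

Checking pairwise contests:
D beats C 78–16.
B beats D 65–29.
A beats B 49–45.
D beats A 74–20.
Every option loses at least one head-to-head, so there is no Condorcet winner.

none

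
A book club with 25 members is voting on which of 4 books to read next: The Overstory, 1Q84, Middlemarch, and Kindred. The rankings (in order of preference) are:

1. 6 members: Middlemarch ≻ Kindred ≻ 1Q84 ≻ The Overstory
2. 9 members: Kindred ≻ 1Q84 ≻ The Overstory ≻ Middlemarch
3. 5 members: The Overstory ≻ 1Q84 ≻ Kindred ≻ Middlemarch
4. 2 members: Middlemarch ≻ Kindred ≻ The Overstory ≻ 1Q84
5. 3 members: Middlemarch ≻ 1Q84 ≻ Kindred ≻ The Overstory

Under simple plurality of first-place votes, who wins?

First-place votes: The Overstory 5, 1Q84 0, Middlemarch 11, Kindred 9.
Middlemarch has the most first-place votes.

Middlemarch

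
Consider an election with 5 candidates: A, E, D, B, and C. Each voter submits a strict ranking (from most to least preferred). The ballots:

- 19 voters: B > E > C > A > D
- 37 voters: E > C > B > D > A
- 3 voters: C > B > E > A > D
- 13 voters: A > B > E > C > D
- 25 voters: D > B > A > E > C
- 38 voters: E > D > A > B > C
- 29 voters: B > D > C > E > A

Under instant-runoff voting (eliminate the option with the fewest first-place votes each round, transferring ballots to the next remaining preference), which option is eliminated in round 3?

Round 1: A 13, E 75, D 25, B 48, C 3. Eliminate C.
Round 2: A 13, E 75, D 25, B 51. Eliminate A.
Round 3: E 75, D 25, B 64. Eliminate D.

D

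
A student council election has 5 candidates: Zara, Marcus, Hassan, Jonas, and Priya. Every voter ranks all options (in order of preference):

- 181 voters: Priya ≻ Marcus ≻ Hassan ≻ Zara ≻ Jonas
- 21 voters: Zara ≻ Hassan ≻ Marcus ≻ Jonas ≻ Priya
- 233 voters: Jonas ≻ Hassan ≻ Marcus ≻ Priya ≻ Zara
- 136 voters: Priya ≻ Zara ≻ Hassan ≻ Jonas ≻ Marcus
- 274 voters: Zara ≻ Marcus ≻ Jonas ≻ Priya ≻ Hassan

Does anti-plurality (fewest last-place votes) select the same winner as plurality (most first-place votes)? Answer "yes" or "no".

yes

Anti-plurality — last-place votes: Zara 233, Marcus 136, Hassan 274, Jonas 181, Priya 21. Winner: Priya.
Plurality — first-place votes: Zara 295, Marcus 0, Hassan 0, Jonas 233, Priya 317. Winner: Priya.
The two methods agree.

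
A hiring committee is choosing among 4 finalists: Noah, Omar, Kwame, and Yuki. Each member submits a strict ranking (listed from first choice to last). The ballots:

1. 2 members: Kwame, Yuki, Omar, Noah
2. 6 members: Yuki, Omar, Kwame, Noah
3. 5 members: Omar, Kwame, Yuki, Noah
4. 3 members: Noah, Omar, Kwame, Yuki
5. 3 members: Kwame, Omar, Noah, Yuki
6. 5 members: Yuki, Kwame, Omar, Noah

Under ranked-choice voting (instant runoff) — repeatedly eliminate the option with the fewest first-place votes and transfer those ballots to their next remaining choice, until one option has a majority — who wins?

Yuki

Round 1: Noah 3, Omar 5, Kwame 5, Yuki 11. Eliminate Noah.
Round 2: Omar 8, Kwame 5, Yuki 11. Eliminate Kwame.
Round 3: Omar 11, Yuki 13. Yuki has a majority.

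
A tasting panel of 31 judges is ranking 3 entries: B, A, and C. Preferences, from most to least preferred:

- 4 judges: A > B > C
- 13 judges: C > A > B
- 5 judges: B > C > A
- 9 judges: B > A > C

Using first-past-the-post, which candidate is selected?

First-place votes: B 14, A 4, C 13.
B has the most first-place votes.

B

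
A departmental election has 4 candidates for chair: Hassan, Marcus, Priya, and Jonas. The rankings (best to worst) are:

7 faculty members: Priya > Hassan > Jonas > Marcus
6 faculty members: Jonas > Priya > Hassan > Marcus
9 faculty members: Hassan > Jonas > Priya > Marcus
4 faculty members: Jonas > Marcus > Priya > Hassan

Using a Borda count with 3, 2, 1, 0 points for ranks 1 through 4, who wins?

Jonas

Hassan: 7·2 + 6·1 + 9·3 + 4·0 = 47
Marcus: 7·0 + 6·0 + 9·0 + 4·2 = 8
Priya: 7·3 + 6·2 + 9·1 + 4·1 = 46
Jonas: 7·1 + 6·3 + 9·2 + 4·3 = 55
Jonas has the highest Borda score (55).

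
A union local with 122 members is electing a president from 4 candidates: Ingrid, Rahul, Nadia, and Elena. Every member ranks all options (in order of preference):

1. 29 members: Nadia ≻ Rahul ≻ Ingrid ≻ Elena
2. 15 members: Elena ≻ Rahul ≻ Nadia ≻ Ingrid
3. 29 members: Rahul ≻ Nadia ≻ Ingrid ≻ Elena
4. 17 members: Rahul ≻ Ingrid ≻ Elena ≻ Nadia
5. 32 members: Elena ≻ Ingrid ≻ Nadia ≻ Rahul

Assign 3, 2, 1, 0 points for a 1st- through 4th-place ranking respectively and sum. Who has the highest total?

Rahul

Ingrid: 29·1 + 15·0 + 29·1 + 17·2 + 32·2 = 156
Rahul: 29·2 + 15·2 + 29·3 + 17·3 + 32·0 = 226
Nadia: 29·3 + 15·1 + 29·2 + 17·0 + 32·1 = 192
Elena: 29·0 + 15·3 + 29·0 + 17·1 + 32·3 = 158
Rahul has the highest Borda score (226).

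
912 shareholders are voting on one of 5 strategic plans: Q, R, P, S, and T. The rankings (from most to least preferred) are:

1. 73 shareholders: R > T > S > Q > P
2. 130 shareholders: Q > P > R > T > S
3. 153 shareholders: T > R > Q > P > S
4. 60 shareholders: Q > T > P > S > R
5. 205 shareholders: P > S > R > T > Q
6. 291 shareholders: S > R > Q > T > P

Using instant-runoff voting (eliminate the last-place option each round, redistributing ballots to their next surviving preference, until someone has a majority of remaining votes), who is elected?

P

Round 1: Q 190, R 73, P 205, S 291, T 153. Eliminate R.
Round 2: Q 190, P 205, S 291, T 226. Eliminate Q.
Round 3: P 335, S 291, T 286. Eliminate T.
Round 4: P 548, S 364. P has a majority.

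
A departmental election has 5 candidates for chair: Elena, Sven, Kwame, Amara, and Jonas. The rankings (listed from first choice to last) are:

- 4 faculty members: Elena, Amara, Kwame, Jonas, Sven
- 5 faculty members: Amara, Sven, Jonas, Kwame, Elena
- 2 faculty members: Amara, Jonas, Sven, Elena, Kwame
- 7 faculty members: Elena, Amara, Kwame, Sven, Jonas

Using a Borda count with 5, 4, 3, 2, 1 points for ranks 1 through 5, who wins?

Amara

Elena: 4·5 + 5·1 + 2·2 + 7·5 = 64
Sven: 4·1 + 5·4 + 2·3 + 7·2 = 44
Kwame: 4·3 + 5·2 + 2·1 + 7·3 = 45
Amara: 4·4 + 5·5 + 2·5 + 7·4 = 79
Jonas: 4·2 + 5·3 + 2·4 + 7·1 = 38
Amara has the highest Borda score (79).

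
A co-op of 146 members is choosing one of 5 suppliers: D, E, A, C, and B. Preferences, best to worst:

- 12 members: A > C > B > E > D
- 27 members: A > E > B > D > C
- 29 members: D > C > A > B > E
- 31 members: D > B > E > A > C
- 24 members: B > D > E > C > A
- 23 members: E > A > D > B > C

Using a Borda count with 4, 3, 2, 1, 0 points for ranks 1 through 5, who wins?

D

D: 12·0 + 27·1 + 29·4 + 31·4 + 24·3 + 23·2 = 385
E: 12·1 + 27·3 + 29·0 + 31·2 + 24·2 + 23·4 = 295
A: 12·4 + 27·4 + 29·2 + 31·1 + 24·0 + 23·3 = 314
C: 12·3 + 27·0 + 29·3 + 31·0 + 24·1 + 23·0 = 147
B: 12·2 + 27·2 + 29·1 + 31·3 + 24·4 + 23·1 = 319
D has the highest Borda score (385).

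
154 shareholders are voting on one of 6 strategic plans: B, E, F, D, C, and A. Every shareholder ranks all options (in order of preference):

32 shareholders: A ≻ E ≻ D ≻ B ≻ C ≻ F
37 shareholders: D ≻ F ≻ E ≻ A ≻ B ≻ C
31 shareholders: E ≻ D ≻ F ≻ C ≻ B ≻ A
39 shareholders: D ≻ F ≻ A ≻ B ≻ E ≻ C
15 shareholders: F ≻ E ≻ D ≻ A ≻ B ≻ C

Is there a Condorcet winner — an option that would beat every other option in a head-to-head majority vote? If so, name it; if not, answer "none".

none

Checking pairwise contests:
E beats B 115–39.
F beats E 91–63.
D beats F 139–15.
E beats D 78–76.
B beats C 123–31.
E beats A 83–71.
Every option loses at least one head-to-head, so there is no Condorcet winner.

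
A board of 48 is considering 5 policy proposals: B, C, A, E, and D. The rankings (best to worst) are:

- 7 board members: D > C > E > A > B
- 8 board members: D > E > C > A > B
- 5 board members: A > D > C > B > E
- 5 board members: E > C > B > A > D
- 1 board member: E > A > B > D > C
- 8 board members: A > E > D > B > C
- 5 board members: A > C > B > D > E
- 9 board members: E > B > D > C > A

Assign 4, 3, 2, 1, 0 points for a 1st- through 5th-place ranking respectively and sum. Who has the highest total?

E

B: 7·0 + 8·0 + 5·1 + 5·2 + 1·2 + 8·1 + 5·2 + 9·3 = 62
C: 7·3 + 8·2 + 5·2 + 5·3 + 1·0 + 8·0 + 5·3 + 9·1 = 86
A: 7·1 + 8·1 + 5·4 + 5·1 + 1·3 + 8·4 + 5·4 + 9·0 = 95
E: 7·2 + 8·3 + 5·0 + 5·4 + 1·4 + 8·3 + 5·0 + 9·4 = 122
D: 7·4 + 8·4 + 5·3 + 5·0 + 1·1 + 8·2 + 5·1 + 9·2 = 115
E has the highest Borda score (122).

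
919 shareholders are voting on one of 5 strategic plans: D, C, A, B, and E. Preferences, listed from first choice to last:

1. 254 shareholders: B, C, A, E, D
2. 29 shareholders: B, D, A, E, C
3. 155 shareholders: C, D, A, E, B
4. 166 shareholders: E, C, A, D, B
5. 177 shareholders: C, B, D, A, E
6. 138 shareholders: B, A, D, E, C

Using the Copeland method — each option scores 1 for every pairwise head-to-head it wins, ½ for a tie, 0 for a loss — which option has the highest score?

C

D: beats E; loses to C, A, and B → score 1.
C: beats D, A, B, and E → score 4.
A: beats D and E; loses to C and B → score 2.
B: beats D, A, and E; loses to C → score 3.
E: loses to D, C, A, and B → score 0.
C has the best pairwise record.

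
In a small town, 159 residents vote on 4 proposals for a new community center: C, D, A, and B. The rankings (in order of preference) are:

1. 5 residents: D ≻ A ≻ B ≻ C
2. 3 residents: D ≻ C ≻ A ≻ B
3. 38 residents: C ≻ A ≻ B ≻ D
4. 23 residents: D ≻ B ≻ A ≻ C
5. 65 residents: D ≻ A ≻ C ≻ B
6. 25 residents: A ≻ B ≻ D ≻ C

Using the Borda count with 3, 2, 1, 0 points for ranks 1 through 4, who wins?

C: 5·0 + 3·2 + 38·3 + 23·0 + 65·1 + 25·0 = 185
D: 5·3 + 3·3 + 38·0 + 23·3 + 65·3 + 25·1 = 313
A: 5·2 + 3·1 + 38·2 + 23·1 + 65·2 + 25·3 = 317
B: 5·1 + 3·0 + 38·1 + 23·2 + 65·0 + 25·2 = 139
A has the highest Borda score (317).

A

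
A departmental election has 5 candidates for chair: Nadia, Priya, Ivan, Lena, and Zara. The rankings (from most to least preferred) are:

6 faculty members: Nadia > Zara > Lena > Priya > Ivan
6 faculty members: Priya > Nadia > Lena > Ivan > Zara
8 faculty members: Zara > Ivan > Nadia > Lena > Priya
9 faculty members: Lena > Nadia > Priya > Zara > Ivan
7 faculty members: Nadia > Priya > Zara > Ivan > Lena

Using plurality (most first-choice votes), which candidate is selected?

Nadia

First-place votes: Nadia 13, Priya 6, Ivan 0, Lena 9, Zara 8.
Nadia has the most first-place votes.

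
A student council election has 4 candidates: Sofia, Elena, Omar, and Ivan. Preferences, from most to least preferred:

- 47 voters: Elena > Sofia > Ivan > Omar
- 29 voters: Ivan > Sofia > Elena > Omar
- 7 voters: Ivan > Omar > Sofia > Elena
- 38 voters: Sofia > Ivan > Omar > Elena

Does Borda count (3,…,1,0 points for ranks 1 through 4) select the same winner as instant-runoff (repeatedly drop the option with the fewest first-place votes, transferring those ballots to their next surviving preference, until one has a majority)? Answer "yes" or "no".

yes

Borda — scores: Sofia 273, Elena 170, Omar 52, Ivan 231. Winner: Sofia.
Instant-runoff — R1 Sofia 38, Elena 47, Omar 0, Ivan 36 (Omar out); R2 Sofia 38, Elena 47, Ivan 36 (Ivan out); R3 Sofia 74, Elena 47 (Sofia winner). Winner: Sofia.
The two methods agree.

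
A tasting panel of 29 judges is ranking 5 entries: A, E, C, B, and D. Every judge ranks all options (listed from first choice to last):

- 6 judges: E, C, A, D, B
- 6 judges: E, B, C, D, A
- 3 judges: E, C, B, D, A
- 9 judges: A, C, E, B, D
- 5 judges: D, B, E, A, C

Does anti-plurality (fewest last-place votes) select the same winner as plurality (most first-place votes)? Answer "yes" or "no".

Anti-plurality — last-place votes: A 9, E 0, C 5, B 6, D 9. Winner: E.
Plurality — first-place votes: A 9, E 15, C 0, B 0, D 5. Winner: E.
The two methods agree.

yes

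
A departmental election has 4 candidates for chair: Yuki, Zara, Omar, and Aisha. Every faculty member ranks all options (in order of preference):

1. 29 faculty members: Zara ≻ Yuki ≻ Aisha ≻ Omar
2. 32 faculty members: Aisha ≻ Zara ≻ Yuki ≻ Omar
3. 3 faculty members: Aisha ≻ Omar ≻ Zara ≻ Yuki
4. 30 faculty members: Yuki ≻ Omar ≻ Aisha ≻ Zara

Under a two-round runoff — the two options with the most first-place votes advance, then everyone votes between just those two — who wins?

Round 1 first-place votes: Yuki 30, Zara 29, Omar 0, Aisha 35.
Aisha and Yuki advance.
Runoff: Aisha is preferred to Yuki by 35 voters; Yuki by 59.
Yuki wins the runoff.

Yuki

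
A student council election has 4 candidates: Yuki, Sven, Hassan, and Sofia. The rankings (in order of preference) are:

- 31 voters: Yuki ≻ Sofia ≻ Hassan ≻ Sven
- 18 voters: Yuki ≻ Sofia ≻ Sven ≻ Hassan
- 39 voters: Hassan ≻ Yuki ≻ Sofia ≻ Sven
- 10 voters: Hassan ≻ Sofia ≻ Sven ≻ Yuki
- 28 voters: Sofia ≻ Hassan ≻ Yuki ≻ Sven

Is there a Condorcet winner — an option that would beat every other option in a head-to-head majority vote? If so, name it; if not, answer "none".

none

Checking pairwise contests:
Hassan beats Yuki 77–49.
Yuki beats Sven 116–10.
Sofia beats Hassan 77–49.
Yuki beats Sofia 88–38.
Every option loses at least one head-to-head, so there is no Condorcet winner.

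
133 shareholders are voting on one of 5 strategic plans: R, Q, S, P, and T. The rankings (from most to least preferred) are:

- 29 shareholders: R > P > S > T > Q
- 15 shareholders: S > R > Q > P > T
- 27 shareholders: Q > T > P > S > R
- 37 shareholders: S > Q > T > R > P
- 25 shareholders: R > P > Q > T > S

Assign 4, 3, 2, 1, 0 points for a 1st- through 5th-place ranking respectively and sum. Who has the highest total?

Q

R: 29·4 + 15·3 + 27·0 + 37·1 + 25·4 = 298
Q: 29·0 + 15·2 + 27·4 + 37·3 + 25·2 = 299
S: 29·2 + 15·4 + 27·1 + 37·4 + 25·0 = 293
P: 29·3 + 15·1 + 27·2 + 37·0 + 25·3 = 231
T: 29·1 + 15·0 + 27·3 + 37·2 + 25·1 = 209
Q has the highest Borda score (299).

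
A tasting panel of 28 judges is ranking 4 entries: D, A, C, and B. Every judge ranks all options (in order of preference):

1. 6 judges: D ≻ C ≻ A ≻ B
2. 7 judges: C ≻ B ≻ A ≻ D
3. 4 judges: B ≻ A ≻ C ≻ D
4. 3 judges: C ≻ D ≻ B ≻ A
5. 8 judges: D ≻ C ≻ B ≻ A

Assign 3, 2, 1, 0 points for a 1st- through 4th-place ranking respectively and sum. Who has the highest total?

C

D: 6·3 + 7·0 + 4·0 + 3·2 + 8·3 = 48
A: 6·1 + 7·1 + 4·2 + 3·0 + 8·0 = 21
C: 6·2 + 7·3 + 4·1 + 3·3 + 8·2 = 62
B: 6·0 + 7·2 + 4·3 + 3·1 + 8·1 = 37
C has the highest Borda score (62).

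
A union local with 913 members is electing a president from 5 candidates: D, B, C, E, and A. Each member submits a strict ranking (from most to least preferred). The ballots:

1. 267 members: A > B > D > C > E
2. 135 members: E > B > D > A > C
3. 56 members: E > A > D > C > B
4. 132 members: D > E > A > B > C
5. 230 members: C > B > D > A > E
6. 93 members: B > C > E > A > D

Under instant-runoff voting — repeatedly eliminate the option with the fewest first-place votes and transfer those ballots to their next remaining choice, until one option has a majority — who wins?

C

Round 1: D 132, B 93, C 230, E 191, A 267. Eliminate B.
Round 2: D 132, C 323, E 191, A 267. Eliminate D.
Round 3: C 323, E 323, A 267. Eliminate A.
Round 4: C 590, E 323. C has a majority.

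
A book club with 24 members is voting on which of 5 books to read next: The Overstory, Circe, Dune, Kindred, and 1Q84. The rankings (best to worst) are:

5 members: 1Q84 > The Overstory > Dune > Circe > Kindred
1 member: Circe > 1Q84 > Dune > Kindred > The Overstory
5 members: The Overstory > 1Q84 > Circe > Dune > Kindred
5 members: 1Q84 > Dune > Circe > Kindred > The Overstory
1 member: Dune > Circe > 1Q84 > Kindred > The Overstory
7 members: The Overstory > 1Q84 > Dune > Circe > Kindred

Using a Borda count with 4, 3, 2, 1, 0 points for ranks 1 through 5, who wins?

1Q84

The Overstory: 5·3 + 1·0 + 5·4 + 5·0 + 1·0 + 7·4 = 63
Circe: 5·1 + 1·4 + 5·2 + 5·2 + 1·3 + 7·1 = 39
Dune: 5·2 + 1·2 + 5·1 + 5·3 + 1·4 + 7·2 = 50
Kindred: 5·0 + 1·1 + 5·0 + 5·1 + 1·1 + 7·0 = 7
1Q84: 5·4 + 1·3 + 5·3 + 5·4 + 1·2 + 7·3 = 81
1Q84 has the highest Borda score (81).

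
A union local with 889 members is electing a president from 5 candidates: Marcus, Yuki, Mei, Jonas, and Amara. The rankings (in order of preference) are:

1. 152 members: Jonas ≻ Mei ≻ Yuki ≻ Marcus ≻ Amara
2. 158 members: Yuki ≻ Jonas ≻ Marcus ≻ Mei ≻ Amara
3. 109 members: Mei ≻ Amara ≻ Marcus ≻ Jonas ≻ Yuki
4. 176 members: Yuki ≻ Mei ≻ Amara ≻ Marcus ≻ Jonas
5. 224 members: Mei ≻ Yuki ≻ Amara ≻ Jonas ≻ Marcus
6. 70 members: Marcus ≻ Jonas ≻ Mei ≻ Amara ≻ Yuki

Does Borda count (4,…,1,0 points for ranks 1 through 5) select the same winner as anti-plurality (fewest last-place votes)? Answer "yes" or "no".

yes

Borda — scores: Marcus 1142, Yuki 2312, Mei 2614, Jonas 1625, Amara 1197. Winner: Mei.
Anti-plurality — last-place votes: Marcus 224, Yuki 179, Mei 0, Jonas 176, Amara 310. Winner: Mei.
The two methods agree.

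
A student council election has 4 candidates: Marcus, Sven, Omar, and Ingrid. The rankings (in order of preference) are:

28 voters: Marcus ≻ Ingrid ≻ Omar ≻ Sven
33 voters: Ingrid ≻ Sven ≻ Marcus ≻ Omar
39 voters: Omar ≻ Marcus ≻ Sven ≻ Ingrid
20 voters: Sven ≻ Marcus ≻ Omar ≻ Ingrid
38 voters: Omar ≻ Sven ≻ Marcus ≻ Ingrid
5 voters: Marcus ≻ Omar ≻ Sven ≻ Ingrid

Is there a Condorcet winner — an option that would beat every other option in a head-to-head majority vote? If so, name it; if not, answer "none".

Checking pairwise contests:
Sven beats Marcus 91–72.
Omar beats Sven 110–53.
Marcus beats Omar 86–77.
Marcus beats Ingrid 130–33.
Every option loses at least one head-to-head, so there is no Condorcet winner.

none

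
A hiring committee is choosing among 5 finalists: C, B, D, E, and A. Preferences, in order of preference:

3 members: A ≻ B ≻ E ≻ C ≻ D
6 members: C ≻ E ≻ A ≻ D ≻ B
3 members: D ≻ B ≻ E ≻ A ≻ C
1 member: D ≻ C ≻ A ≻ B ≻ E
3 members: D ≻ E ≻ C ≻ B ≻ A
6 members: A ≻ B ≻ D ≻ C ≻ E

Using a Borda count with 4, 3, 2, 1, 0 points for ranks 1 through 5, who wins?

C: 3·1 + 6·4 + 3·0 + 1·3 + 3·2 + 6·1 = 42
B: 3·3 + 6·0 + 3·3 + 1·1 + 3·1 + 6·3 = 40
D: 3·0 + 6·1 + 3·4 + 1·4 + 3·4 + 6·2 = 46
E: 3·2 + 6·3 + 3·2 + 1·0 + 3·3 + 6·0 = 39
A: 3·4 + 6·2 + 3·1 + 1·2 + 3·0 + 6·4 = 53
A has the highest Borda score (53).

A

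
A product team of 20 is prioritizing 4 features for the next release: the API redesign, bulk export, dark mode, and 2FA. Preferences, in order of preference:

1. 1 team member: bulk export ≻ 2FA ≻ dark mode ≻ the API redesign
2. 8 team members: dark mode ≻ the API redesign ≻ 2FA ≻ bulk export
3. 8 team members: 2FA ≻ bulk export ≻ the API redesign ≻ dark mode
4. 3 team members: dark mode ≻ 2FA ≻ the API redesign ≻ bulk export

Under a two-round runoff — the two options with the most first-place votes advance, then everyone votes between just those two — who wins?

Round 1 first-place votes: the API redesign 0, bulk export 1, dark mode 11, 2FA 8.
dark mode and 2FA advance.
Runoff: dark mode is preferred to 2FA by 11 voters; 2FA by 9.
dark mode wins the runoff.

dark mode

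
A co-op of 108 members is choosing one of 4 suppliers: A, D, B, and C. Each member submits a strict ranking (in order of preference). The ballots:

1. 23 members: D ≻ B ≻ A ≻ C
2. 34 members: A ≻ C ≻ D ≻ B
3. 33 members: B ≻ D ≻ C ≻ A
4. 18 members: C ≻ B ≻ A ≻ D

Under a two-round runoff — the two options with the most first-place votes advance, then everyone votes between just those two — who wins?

B

Round 1 first-place votes: A 34, D 23, B 33, C 18.
A and B advance.
Runoff: A is preferred to B by 34 voters; B by 74.
B wins the runoff.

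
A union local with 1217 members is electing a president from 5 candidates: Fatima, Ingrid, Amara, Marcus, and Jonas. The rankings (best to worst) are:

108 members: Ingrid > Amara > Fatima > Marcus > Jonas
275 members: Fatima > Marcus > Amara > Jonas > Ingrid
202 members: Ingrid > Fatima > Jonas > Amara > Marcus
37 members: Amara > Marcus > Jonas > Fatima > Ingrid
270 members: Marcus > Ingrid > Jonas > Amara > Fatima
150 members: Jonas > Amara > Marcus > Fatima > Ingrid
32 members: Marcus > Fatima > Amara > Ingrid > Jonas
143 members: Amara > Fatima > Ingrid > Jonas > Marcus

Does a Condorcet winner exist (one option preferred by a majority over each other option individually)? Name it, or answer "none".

none

Checking pairwise contests:
Amara beats Fatima 708–509.
Fatima beats Ingrid 637–580.
Jonas beats Amara 622–595.
Fatima beats Marcus 728–489.
Fatima beats Jonas 760–457.
Every option loses at least one head-to-head, so there is no Condorcet winner.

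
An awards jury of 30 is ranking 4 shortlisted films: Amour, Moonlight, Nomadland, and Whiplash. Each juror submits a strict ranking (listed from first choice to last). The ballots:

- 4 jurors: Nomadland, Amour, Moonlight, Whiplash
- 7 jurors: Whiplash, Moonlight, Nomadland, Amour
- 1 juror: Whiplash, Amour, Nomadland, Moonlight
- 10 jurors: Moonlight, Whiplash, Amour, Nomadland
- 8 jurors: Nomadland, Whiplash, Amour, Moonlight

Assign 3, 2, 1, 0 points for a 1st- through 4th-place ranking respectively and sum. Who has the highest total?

Amour: 4·2 + 7·0 + 1·2 + 10·1 + 8·1 = 28
Moonlight: 4·1 + 7·2 + 1·0 + 10·3 + 8·0 = 48
Nomadland: 4·3 + 7·1 + 1·1 + 10·0 + 8·3 = 44
Whiplash: 4·0 + 7·3 + 1·3 + 10·2 + 8·2 = 60
Whiplash has the highest Borda score (60).

Whiplash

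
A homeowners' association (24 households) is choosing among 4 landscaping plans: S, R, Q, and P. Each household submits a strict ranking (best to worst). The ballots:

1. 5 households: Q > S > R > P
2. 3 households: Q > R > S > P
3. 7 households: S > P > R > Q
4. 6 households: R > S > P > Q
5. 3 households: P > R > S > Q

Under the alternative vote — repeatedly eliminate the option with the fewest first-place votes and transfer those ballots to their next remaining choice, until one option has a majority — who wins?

R

Round 1: S 7, R 6, Q 8, P 3. Eliminate P.
Round 2: S 7, R 9, Q 8. Eliminate S.
Round 3: R 16, Q 8. R has a majority.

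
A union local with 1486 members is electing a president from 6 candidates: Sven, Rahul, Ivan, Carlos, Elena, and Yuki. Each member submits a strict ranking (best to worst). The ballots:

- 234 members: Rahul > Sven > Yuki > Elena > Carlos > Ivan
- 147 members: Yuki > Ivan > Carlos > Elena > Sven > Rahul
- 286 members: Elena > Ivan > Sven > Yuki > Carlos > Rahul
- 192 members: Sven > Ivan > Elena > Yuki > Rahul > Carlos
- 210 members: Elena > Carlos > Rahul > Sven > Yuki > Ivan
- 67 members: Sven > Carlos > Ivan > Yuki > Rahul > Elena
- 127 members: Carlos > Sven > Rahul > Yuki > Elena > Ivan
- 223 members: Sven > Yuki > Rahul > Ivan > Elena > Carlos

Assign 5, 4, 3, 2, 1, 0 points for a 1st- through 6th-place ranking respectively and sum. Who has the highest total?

Sven

Sven: 234·4 + 147·1 + 286·3 + 192·5 + 210·2 + 67·5 + 127·4 + 223·5 = 5279
Rahul: 234·5 + 147·0 + 286·0 + 192·1 + 210·3 + 67·1 + 127·3 + 223·3 = 3109
Ivan: 234·0 + 147·4 + 286·4 + 192·4 + 210·0 + 67·3 + 127·0 + 223·2 = 3147
Carlos: 234·1 + 147·3 + 286·1 + 192·0 + 210·4 + 67·4 + 127·5 + 223·0 = 2704
Elena: 234·2 + 147·2 + 286·5 + 192·3 + 210·5 + 67·0 + 127·1 + 223·1 = 4168
Yuki: 234·3 + 147·5 + 286·2 + 192·2 + 210·1 + 67·2 + 127·2 + 223·4 = 3883
Sven has the highest Borda score (5279).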